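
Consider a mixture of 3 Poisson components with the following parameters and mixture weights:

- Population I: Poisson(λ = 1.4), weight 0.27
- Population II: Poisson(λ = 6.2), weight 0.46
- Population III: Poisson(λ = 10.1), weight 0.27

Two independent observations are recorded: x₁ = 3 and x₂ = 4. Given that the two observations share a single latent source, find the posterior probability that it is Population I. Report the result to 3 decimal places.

0.205

Apply Bayes' rule: the posterior for each component is proportional to its prior times its likelihood at x.
Since both observations come from the same component, the likelihood for component k is f_k(x₁)·f_k(x₂).
  p_I = [0.112777] × [0.039472] = 0.00445153
  p_II = [0.0806117] × [0.124948] = 0.0100723
  p_III = [0.00705405] × [0.0178115] = 0.000125643
Multiply by the mixture weights:
  π_I·p_I = 0.27 × 0.00445153 = 0.00120191
  π_II·p_II = 0.46 × 0.0100723 = 0.00463325
  π_III·p_III = 0.27 × 0.000125643 = 3.39236e-05
Sum: 0.00120191 + 0.00463325 + 3.39236e-05 = 0.00586908
P(Population I | data) = 0.00120191 / 0.00586908 ≈ 0.205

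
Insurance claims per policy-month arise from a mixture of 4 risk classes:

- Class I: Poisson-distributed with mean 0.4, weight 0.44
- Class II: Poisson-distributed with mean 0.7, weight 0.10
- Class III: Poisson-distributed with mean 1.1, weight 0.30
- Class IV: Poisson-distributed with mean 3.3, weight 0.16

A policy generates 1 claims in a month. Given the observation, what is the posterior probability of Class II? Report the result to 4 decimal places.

P(component k | x) = π_k·f_k(x) / marginal(x), where marginal(x) = Σ_j π_j·f_j(x).
Evaluate each component's likelihood at the observed value:
  L_I = 0.268128
  L_II = 0.34761
  L_III = 0.366158
  L_IV = 0.121714
Unnormalised posteriors:
  π_I·L_I = 0.44 × 0.268128 = 0.117976
  π_II·L_II = 0.10 × 0.34761 = 0.034761
  π_III·L_III = 0.30 × 0.366158 = 0.109847
  π_IV·L_IV = 0.16 × 0.121714 = 0.0194743
Evidence: 0.117976 + 0.034761 + 0.109847 + 0.0194743 = 0.282059
Responsibility of Class II: 0.034761 / 0.282059 ≈ 0.1232

0.1232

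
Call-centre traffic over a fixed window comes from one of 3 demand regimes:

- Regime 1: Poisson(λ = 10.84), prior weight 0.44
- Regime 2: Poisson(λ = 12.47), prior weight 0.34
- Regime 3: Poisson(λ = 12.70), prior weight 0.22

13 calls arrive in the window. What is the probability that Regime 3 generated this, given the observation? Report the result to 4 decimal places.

The responsibility of component k is π_k f_k(x) divided by Σ_j π_j f_j(x).
Component likelihoods at x = 13 calls:
  f_1 = e^(−10.84)·10.84^13/13! = 0.0898149
  f_2 = e^(−12.47)·12.47^13/13! = 0.108725
  f_3 = e^(−12.70)·12.70^13/13! = 0.109554
Unnormalised posteriors:
  π_1·f_1 = 0.44 × 0.0898149 = 0.0395185
  π_2·f_2 = 0.34 × 0.108725 = 0.0369667
  π_3·f_3 = 0.22 × 0.109554 = 0.0241019
Marginal: 0.0395185 + 0.0369667 + 0.0241019 = 0.100587
So the posterior for Regime 3 is 0.0241019 / 0.100587 ≈ 0.2396.

0.2396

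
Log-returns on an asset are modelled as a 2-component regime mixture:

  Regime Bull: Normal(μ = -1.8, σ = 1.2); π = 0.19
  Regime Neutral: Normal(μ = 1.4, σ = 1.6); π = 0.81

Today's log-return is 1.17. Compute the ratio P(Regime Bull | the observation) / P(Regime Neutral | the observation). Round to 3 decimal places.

0.015

Posterior odds = (π_i f_i(x)) / (π_j f_j(x)); the normalising sum cancels.
Normal densities:
  f_Bull = (1/(1.2·√(2π)))·exp(−(1.17−-1.8)²/(2·1.2²)) = 0.332452·exp(-3.06281) = 0.0155441
  f_Neutral = (1/(1.6·√(2π)))·exp(−(1.17−1.4)²/(2·1.6²)) = 0.249339·exp(-0.01033) = 0.246776
Odds = (0.19/0.81) × (0.0155441/0.246776) = 0.234568 × 0.0629888 ≈ 0.015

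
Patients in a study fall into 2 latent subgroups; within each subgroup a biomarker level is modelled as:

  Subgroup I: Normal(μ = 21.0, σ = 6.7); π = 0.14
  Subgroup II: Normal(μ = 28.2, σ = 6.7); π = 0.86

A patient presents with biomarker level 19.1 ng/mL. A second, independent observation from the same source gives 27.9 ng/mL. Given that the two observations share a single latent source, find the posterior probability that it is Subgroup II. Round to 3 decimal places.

The responsibility of component k is π_k f_k(x) divided by Σ_j π_j f_j(x).
Since both observations come from the same component, the likelihood for component k is f_k(x₁)·f_k(x₂).
  f_I = [(1/(6.7·√(2π)))·exp(−(19.1−21.0)²/(2·6.7²)) = 0.059544·exp(-0.04021) = 0.0571969] × [0.0350373] = 0.00200402
  f_II = [(1/(6.7·√(2π)))·exp(−(19.1−28.2)²/(2·6.7²)) = 0.059544·exp(-0.92237) = 0.0236732] × [0.059484] = 0.00140818
Weight by the priors:
  π_I·f_I = 0.14 × 0.00200402 = 0.000280563
  π_II·f_II = 0.86 × 0.00140818 = 0.00121103
Sum: 0.000280563 + 0.00121103 = 0.00149159
P(Subgroup II | x₁,x₂) = 0.00121103 / 0.00149159 ≈ 0.812

0.812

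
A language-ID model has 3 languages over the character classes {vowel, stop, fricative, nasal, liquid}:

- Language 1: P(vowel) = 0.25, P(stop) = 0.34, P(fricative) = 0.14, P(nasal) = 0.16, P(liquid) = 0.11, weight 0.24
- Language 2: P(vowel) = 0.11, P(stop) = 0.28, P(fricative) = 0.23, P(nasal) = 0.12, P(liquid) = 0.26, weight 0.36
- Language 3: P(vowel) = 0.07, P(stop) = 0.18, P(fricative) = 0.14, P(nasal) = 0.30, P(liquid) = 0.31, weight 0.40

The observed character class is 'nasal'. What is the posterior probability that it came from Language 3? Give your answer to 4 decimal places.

0.5952

P(component k | x) = π_k·f_k(x) / marginal(x), where marginal(x) = Σ_j π_j·f_j(x).
Categorical probabilities:
  L_1 = P(nasal | comp) = 0.16
  L_2 = P(nasal | comp) = 0.12
  L_3 = P(nasal | comp) = 0.30
Unnormalised posteriors:
  π_1·L_1 = 0.24 × 0.16 = 0.0384
  π_2·L_2 = 0.36 × 0.12 = 0.0432
  π_3·L_3 = 0.40 × 0.3 = 0.12
Evidence: 0.0384 + 0.0432 + 0.12 = 0.2016
P(Language 3 | 'nasal') = 0.12 / 0.2016 ≈ 0.5952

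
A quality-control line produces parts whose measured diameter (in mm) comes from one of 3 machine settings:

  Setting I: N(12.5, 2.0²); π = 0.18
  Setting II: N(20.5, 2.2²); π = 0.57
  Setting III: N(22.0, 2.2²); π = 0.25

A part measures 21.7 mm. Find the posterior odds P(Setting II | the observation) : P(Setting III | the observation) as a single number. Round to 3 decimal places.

1.983

The posterior odds equal the prior odds times the likelihood ratio: (w_i/w_j)·(f_i(x)/f_j(x)).
Normal densities:
  f_I = 5.07043e-06
  f_II = 0.156272
  f_III = 0.179659
Odds = (0.57/0.25) × (0.156272/0.179659) = 2.28 × 0.869825 ≈ 1.983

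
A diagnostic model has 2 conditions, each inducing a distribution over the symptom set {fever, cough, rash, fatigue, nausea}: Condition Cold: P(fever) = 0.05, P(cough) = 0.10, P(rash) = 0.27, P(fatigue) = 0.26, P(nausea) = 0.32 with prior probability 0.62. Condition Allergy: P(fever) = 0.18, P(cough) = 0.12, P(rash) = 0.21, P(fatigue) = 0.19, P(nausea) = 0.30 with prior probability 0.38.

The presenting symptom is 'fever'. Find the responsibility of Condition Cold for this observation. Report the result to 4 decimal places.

0.3119

The responsibility of component k is w_k f_k(x) divided by Σ_j w_j f_j(x).
Categorical probabilities:
  f_Cold = P(fever | comp) = 0.05
  f_Allergy = P(fever | comp) = 0.18
Prior × likelihood for each component:
  w_Cold·f_Cold = 0.62 × 0.05 = 0.031
  w_Allergy·f_Allergy = 0.38 × 0.18 = 0.0684
Evidence: 0.031 + 0.0684 = 0.0994
P(Condition Cold | x) ≈ 0.3119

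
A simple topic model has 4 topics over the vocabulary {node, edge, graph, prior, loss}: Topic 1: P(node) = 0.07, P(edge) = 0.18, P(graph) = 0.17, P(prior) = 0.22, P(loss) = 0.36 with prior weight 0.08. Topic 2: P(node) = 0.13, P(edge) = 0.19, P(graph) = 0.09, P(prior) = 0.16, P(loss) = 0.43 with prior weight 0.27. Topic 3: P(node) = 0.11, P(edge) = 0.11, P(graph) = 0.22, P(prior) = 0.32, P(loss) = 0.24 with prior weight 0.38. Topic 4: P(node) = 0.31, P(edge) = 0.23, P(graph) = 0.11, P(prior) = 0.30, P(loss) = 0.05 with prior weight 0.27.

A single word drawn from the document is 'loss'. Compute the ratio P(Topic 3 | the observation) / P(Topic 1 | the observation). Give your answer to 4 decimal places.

Only the two components matter; the odds are (w_i f_i(x)) / (w_j f_j(x)).
Categorical probabilities:
  f_1 = 0.36
  f_2 = 0.43
  f_3 = 0.24
  f_4 = 0.05
0.0912 / 0.0288 ≈ 3.1667

3.1667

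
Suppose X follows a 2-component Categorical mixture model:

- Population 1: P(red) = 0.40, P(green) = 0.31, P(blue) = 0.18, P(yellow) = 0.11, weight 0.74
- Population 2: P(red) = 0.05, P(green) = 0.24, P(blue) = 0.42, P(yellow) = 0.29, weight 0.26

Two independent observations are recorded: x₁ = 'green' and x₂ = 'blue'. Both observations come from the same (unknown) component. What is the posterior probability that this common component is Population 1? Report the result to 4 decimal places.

Apply Bayes' rule: the posterior for each component is proportional to its prior times its likelihood at x.
Since both observations come from the same component, the likelihood for component k is f_k(x₁)·f_k(x₂).
  p_1 = [0.31] × [0.18] = 0.0558
  p_2 = [0.24] × [0.42] = 0.1008
Weight by the priors:
  π_1·p_1 = 0.74 × 0.0558 = 0.041292
  π_2·p_2 = 0.26 × 0.1008 = 0.026208
Denominator: 0.041292 + 0.026208 = 0.0675
P(Population 1 | x₁,x₂) = 0.041292 / 0.0675 ≈ 0.6117

0.6117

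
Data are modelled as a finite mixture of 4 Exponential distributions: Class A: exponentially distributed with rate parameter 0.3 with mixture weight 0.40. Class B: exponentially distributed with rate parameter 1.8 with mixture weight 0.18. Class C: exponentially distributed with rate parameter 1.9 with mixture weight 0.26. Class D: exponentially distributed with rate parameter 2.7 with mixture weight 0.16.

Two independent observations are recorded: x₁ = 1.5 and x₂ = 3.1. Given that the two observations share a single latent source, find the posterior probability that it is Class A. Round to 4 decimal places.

0.9676

By Bayes' theorem, P(k | x) = w_k f_k(x) / Σ_j w_j f_j(x).
Since both observations come from the same component, the likelihood for component k is f_k(x₁)·f_k(x₂).
  L_A = [0.3·e^(−0.3·1.5) = 0.3·e^(−0.4500) = 0.191288] × [0.118366] = 0.0226421
  L_B = [1.8·e^(−1.8·1.5) = 1.8·e^(−2.7000) = 0.12097] × [0.00679062] = 0.000821461
  L_C = [1.9·e^(−1.9·1.5) = 1.9·e^(−2.8500) = 0.109904] × [0.00525726] = 0.000577795
  L_D = [2.7·e^(−2.7·1.5) = 2.7·e^(−4.0500) = 0.0470404] × [0.000625632] = 2.943e-05
Weight by the priors:
  w_A·L_A = 0.40 × 0.0226421 = 0.00905683
  w_B·L_B = 0.18 × 0.000821461 = 0.000147863
  w_C·L_C = 0.26 × 0.000577795 = 0.000150227
  w_D·L_D = 0.16 × 2.943e-05 = 4.7088e-06
Evidence: 0.00905683 + 0.000147863 + 0.000150227 + 4.7088e-06 = 0.00935963
P(Class A | x₁,x₂) = 0.00905683 / 0.00935963 ≈ 0.9676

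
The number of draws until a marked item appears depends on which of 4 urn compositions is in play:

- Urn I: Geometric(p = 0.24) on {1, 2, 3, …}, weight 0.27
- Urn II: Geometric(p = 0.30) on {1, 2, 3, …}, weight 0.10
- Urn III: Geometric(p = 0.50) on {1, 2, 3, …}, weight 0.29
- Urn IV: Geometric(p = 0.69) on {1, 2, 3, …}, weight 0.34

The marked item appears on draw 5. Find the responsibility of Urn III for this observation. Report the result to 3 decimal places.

0.226

P(component k | x) = w_k·f_k(x) / marginal(x), where marginal(x) = Σ_j w_j·f_j(x).
Component likelihoods at x = 5:
  f_I = 0.24·(1−0.24)^4 = 0.24·0.333622 = 0.0800692
  f_II = 0.30·(1−0.30)^4 = 0.30·0.2401 = 0.07203
  f_III = 0.50·(1−0.50)^4 = 0.50·0.0625 = 0.03125
  f_IV = 0.69·(1−0.69)^4 = 0.69·0.00923521 = 0.00637229
Unnormalised posteriors:
  w_I·f_I = 0.27 × 0.0800692 = 0.0216187
  w_II·f_II = 0.10 × 0.07203 = 0.007203
  w_III·f_III = 0.29 × 0.03125 = 0.0090625
  w_IV·f_IV = 0.34 × 0.00637229 = 0.00216658
Marginal: 0.0216187 + 0.007203 + 0.0090625 + 0.00216658 = 0.0400508
So the posterior for Urn III is 0.0090625 / 0.0400508 ≈ 0.226.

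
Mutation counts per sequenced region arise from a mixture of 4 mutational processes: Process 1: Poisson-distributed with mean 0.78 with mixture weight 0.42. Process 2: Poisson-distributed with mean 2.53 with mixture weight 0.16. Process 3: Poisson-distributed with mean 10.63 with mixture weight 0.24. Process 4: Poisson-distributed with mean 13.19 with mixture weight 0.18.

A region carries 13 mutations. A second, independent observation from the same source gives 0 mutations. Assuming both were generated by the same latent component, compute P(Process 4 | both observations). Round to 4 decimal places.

0.0655

Apply Bayes' rule: the posterior for each component is proportional to its prior times its likelihood at x.
Since both observations come from the same component, the likelihood for component k is f_k(x₁)·f_k(x₂).
  L_1 = [2.91206e-12] × [0.458406] = 1.3349e-12
  L_2 = [2.22598e-06] × [0.079659] = 1.77319e-07
  L_3 = [0.0859215] × [2.41796e-05] = 2.07755e-06
  L_4 = [0.109789] × [1.8692e-06] = 2.05217e-07
Unnormalised posteriors:
  w_1·L_1 = 0.42 × 1.3349e-12 = 5.6066e-13
  w_2·L_2 = 0.16 × 1.77319e-07 = 2.83711e-08
  w_3·L_3 = 0.24 × 2.07755e-06 = 4.98612e-07
  w_4·L_4 = 0.18 × 2.05217e-07 = 3.69391e-08
Marginal: 5.6066e-13 + 2.83711e-08 + 4.98612e-07 + 3.69391e-08 = 5.63923e-07
P(Process 4 | x₁, x₂) = 3.69391e-08 / 5.63923e-07 ≈ 0.0655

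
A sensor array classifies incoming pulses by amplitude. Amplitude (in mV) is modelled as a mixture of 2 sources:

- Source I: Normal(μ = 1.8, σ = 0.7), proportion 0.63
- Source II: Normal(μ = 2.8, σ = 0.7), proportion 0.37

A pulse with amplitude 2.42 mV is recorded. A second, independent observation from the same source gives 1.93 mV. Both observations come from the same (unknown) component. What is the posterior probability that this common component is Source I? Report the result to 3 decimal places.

0.739

Posterior ∝ prior × likelihood, so P(k | x) ∝ π_k f_k(x); normalise over all components.
Since both observations come from the same component, the likelihood for component k is f_k(x₁)·f_k(x₂).
  f_I = [0.385001] × [0.560174] = 0.215668
  f_II = [0.491836] × [0.263261] = 0.129481
Multiply by the mixture weights:
  π_I·f_I = 0.63 × 0.215668 = 0.135871
  π_II·f_II = 0.37 × 0.129481 = 0.047908
Evidence: 0.135871 + 0.047908 = 0.183779
So the posterior for Source I is 0.135871 / 0.183779 ≈ 0.739.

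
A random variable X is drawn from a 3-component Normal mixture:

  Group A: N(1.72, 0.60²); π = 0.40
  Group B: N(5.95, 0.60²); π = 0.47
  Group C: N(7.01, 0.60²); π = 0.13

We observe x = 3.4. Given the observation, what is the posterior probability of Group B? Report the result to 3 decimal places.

Posterior ∝ prior × likelihood, so P(k | x) ∝ P(Z=k) f_k(x); normalise over all components.
Normal densities:
  p_A = (1/(0.60·√(2π)))·exp(−(3.4−1.72)²/(2·0.60²)) = 0.664904·exp(-3.92000) = 0.0131924
  p_B = (1/(0.60·√(2π)))·exp(−(3.4−5.95)²/(2·0.60²)) = 0.664904·exp(-9.03125) = 7.95311e-05
  p_C = (1/(0.60·√(2π)))·exp(−(3.4−7.01)²/(2·0.60²)) = 0.664904·exp(-18.10014) = 9.16154e-09
Multiply by the mixture weights:
  P(Z=A)·p_A = 0.40 × 0.0131924 = 0.00527697
  P(Z=B)·p_B = 0.47 × 7.95311e-05 = 3.73796e-05
  P(Z=C)·p_C = 0.13 × 9.16154e-09 = 1.191e-09
Evidence: 0.00527697 + 3.73796e-05 + 1.191e-09 = 0.00531435
So the posterior for Group B is 3.73796e-05 / 0.00531435 ≈ 0.007.

0.007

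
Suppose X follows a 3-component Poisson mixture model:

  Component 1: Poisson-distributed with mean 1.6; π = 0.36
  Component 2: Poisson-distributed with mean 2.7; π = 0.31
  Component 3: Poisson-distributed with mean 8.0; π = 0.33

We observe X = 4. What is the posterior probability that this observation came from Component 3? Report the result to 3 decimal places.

By Bayes' theorem, P(k | x) = π_k f_k(x) / Σ_j π_j f_j(x).
Evaluate each component's likelihood at the observed value:
  L_1 = 0.0551312
  L_2 = 0.148816
  L_3 = 0.0572523
Prior × likelihood for each component:
  π_1·L_1 = 0.36 × 0.0551312 = 0.0198472
  π_2·L_2 = 0.31 × 0.148816 = 0.0461329
  π_3·L_3 = 0.33 × 0.0572523 = 0.0188933
Marginal: 0.0198472 + 0.0461329 + 0.0188933 = 0.0848734
Responsibility of Component 3: 0.0188933 / 0.0848734 ≈ 0.223

0.223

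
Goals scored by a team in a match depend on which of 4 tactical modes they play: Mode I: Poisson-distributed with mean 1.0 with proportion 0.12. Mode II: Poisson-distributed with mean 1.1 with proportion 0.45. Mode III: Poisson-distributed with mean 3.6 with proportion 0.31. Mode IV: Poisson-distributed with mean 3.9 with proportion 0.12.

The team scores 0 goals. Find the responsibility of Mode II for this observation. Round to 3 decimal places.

The responsibility of component k is w_k f_k(x) divided by Σ_j w_j f_j(x).
Poisson probabilities:
  f_I = 0.367879
  f_II = 0.332871
  f_III = 0.0273237
  f_IV = 0.0202419
Prior × likelihood for each component:
  w_I·f_I = 0.12 × 0.367879 = 0.0441455
  w_II·f_II = 0.45 × 0.332871 = 0.149792
  w_III·f_III = 0.31 × 0.0273237 = 0.00847035
  w_IV·f_IV = 0.12 × 0.0202419 = 0.00242903
Sum: 0.0441455 + 0.149792 + 0.00847035 + 0.00242903 = 0.204837
So the posterior for Mode II is 0.149792 / 0.204837 ≈ 0.731.

0.731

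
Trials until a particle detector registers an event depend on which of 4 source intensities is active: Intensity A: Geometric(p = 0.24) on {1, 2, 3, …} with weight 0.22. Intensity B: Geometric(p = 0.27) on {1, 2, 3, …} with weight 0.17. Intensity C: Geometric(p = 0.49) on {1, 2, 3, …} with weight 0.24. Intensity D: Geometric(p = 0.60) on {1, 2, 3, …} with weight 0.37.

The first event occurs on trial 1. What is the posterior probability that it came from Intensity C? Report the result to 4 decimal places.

0.2683

The responsibility of component k is P(Z=k) f_k(x) divided by Σ_j P(Z=j) f_j(x).
Geometric probabilities:
  p_A = 0.24
  p_B = 0.27
  p_C = 0.49
  p_D = 0.6
Multiply by the mixture weights:
  P(Z=A)·p_A = 0.22 × 0.24 = 0.0528
  P(Z=B)·p_B = 0.17 × 0.27 = 0.0459
  P(Z=C)·p_C = 0.24 × 0.49 = 0.1176
  P(Z=D)·p_D = 0.37 × 0.6 = 0.222
Normaliser: 0.0528 + 0.0459 + 0.1176 + 0.222 = 0.4383
P(Intensity C | 1) = 0.1176 / 0.4383 ≈ 0.2683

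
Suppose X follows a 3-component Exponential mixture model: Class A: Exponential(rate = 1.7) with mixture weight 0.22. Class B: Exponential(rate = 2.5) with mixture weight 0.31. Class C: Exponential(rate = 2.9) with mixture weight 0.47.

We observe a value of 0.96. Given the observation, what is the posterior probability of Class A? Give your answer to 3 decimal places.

By Bayes' theorem, P(k | x) = π_k f_k(x) / Σ_j π_j f_j(x).
Evaluate each component's likelihood at the observed value:
  f_A = 1.7·e^(−1.7·0.96) = 1.7·e^(−1.6320) = 0.332415
  f_B = 2.5·e^(−2.5·0.96) = 2.5·e^(−2.4000) = 0.226795
  f_C = 2.9·e^(−2.9·0.96) = 2.9·e^(−2.7840) = 0.179193
Prior × likelihood for each component:
  π_A·f_A = 0.22 × 0.332415 = 0.0731313
  π_B·f_B = 0.31 × 0.226795 = 0.0703064
  π_C·f_C = 0.47 × 0.179193 = 0.0842209
Denominator: 0.0731313 + 0.0703064 + 0.0842209 = 0.227659
Responsibility of Class A: 0.0731313 / 0.227659 ≈ 0.321

0.321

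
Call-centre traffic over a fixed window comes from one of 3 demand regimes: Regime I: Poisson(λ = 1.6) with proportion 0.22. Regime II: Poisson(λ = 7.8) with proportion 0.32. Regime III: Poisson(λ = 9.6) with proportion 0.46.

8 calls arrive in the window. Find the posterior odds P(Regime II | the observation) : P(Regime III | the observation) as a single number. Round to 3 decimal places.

0.799

Posterior odds = (π_i f_i(x)) / (π_j f_j(x)); the normalising sum cancels.
Component likelihoods at x = 8 calls:
  p_I = 0.000215064
  p_II = 0.139232
  p_III = 0.121178
Odds = (0.32/0.46) × (0.139232/0.121178) = 0.695652 × 1.14899 ≈ 0.799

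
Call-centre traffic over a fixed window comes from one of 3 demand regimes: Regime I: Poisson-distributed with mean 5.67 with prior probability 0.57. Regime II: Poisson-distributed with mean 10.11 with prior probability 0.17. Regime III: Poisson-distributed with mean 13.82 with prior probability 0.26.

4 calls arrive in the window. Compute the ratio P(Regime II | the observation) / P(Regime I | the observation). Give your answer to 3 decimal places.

0.036

The posterior odds equal the prior odds times the likelihood ratio: (π_i/π_j)·(f_i(x)/f_j(x)).
Evaluate each component's likelihood at the observed value:
  p_I = e^(−5.67)·5.67^4/4! = 0.148481
  p_II = e^(−10.11)·10.11^4/4! = 0.0177042
  p_III = e^(−13.82)·13.82^4/4! = 0.00151311
Odds = (0.17/0.57) × (0.0177042/0.148481) = 0.298246 × 0.119235 ≈ 0.036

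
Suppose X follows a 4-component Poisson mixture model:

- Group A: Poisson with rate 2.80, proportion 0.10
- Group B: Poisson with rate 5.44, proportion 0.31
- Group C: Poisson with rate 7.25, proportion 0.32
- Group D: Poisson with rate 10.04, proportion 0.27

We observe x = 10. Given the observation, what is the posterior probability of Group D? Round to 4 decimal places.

Apply Bayes' rule: the posterior for each component is proportional to its prior times its likelihood at x.
Evaluate each component's likelihood at the observed value:
  p_A = 0.000496355
  p_B = 0.0271434
  p_C = 0.0785203
  p_D = 0.1251
Multiply by the mixture weights:
  π_A·p_A = 0.10 × 0.000496355 = 4.96355e-05
  π_B·p_B = 0.31 × 0.0271434 = 0.00841445
  π_C·p_C = 0.32 × 0.0785203 = 0.0251265
  π_D·p_D = 0.27 × 0.1251 = 0.033777
Denominator: 4.96355e-05 + 0.00841445 + 0.0251265 + 0.033777 = 0.0673676
Responsibility of Group D: 0.033777 / 0.0673676 ≈ 0.5014

0.5014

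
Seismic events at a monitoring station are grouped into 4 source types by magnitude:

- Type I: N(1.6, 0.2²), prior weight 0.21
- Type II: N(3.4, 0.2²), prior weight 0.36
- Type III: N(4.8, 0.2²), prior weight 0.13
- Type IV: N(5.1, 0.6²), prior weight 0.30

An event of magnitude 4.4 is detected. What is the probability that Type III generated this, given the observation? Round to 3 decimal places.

0.258

P(component k | x) = π_k·f_k(x) / marginal(x), where marginal(x) = Σ_j π_j·f_j(x).
Normal densities:
  p_I = 5.48303e-43
  p_II = 7.4336e-06
  p_III = 0.269955
  p_IV = 0.336664
Unnormalised posteriors:
  π_I·p_I = 0.21 × 5.48303e-43 = 1.15144e-43
  π_II·p_II = 0.36 × 7.4336e-06 = 2.6761e-06
  π_III·p_III = 0.13 × 0.269955 = 0.0350941
  π_IV·p_IV = 0.30 × 0.336664 = 0.100999
Marginal: 1.15144e-43 + 2.6761e-06 + 0.0350941 + 0.100999 = 0.136096
Responsibility of Type III: 0.0350941 / 0.136096 ≈ 0.258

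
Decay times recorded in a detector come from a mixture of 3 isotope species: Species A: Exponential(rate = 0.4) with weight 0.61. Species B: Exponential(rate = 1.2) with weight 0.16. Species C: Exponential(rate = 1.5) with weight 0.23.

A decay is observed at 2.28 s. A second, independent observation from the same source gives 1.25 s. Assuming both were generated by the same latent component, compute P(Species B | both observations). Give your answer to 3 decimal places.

Apply Bayes' rule: the posterior for each component is proportional to its prior times its likelihood at x.
Since both observations come from the same component, the likelihood for component k is f_k(x₁)·f_k(x₂).
  p_A = [0.4·e^(−0.4·2.28) = 0.4·e^(−0.9120) = 0.160688] × [0.242612] = 0.0389849
  p_B = [1.2·e^(−1.2·2.28) = 1.2·e^(−2.7360) = 0.077795] × [0.267756] = 0.0208301
  p_C = [1.5·e^(−1.5·2.28) = 1.5·e^(−3.4200) = 0.0490687] × [0.230032] = 0.0112874
Unnormalised posteriors:
  π_A·p_A = 0.61 × 0.0389849 = 0.0237808
  π_B·p_B = 0.16 × 0.0208301 = 0.00333281
  π_C·p_C = 0.23 × 0.0112874 = 0.0025961
Marginal: 0.0237808 + 0.00333281 + 0.0025961 = 0.0297097
So the posterior for Species B is 0.00333281 / 0.0297097 ≈ 0.112.

0.112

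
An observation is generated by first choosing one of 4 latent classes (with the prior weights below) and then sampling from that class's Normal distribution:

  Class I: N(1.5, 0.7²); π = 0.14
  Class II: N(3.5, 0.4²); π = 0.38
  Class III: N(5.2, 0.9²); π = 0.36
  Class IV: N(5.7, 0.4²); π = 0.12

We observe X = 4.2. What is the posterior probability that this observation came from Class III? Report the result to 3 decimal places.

By Bayes' theorem, P(k | x) = P(Z=k) f_k(x) / Σ_j P(Z=j) f_j(x).
Normal densities:
  L_I = 0.000335114
  L_II = 0.215693
  L_III = 0.239103
  L_IV = 0.000881489
Prior × likelihood for each component:
  P(Z=I)·L_I = 0.14 × 0.000335114 = 4.6916e-05
  P(Z=II)·L_II = 0.38 × 0.215693 = 0.0819635
  P(Z=III)·L_III = 0.36 × 0.239103 = 0.086077
  P(Z=IV)·L_IV = 0.12 × 0.000881489 = 0.000105779
Denominator: 4.6916e-05 + 0.0819635 + 0.086077 + 0.000105779 = 0.168193
Responsibility of Class III: 0.086077 / 0.168193 ≈ 0.512

0.512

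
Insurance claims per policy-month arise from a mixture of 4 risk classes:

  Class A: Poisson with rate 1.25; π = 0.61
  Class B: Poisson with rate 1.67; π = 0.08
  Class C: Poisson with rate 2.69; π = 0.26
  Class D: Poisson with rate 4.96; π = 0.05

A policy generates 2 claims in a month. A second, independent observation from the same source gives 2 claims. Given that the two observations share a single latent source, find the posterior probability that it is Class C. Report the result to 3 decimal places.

0.301

The responsibility of component k is π_k f_k(x) divided by Σ_j π_j f_j(x).
Since both observations come from the same component, the likelihood for component k is f_k(x₁)·f_k(x₂).
  f_A = [0.223832] × [0.223832] = 0.0501007
  f_B = [0.262501] × [0.262501] = 0.0689068
  f_C = [0.245597] × [0.245597] = 0.0603177
  f_D = [0.0862646] × [0.0862646] = 0.00744159
Unnormalised posteriors:
  π_A·f_A = 0.61 × 0.0501007 = 0.0305614
  π_B·f_B = 0.08 × 0.0689068 = 0.00551255
  π_C·f_C = 0.26 × 0.0603177 = 0.0156826
  π_D·f_D = 0.05 × 0.00744159 = 0.000372079
Evidence: 0.0305614 + 0.00551255 + 0.0156826 + 0.000372079 = 0.0521287
So the posterior for Class C is 0.0156826 / 0.0521287 ≈ 0.301.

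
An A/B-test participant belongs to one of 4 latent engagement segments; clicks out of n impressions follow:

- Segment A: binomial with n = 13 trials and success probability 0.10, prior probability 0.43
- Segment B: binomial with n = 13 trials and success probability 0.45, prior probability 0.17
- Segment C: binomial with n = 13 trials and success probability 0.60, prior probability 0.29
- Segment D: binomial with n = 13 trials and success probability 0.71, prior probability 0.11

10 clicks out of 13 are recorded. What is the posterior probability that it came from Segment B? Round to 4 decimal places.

0.0460

By Bayes' theorem, P(k | x) = π_k f_k(x) / Σ_j π_j f_j(x).
Evaluate each component's likelihood at the observed value:
  f_A = 2.08494e-08
  f_B = 0.0162024
  f_C = 0.110677
  f_D = 0.227062
Multiply by the mixture weights:
  π_A·f_A = 0.43 × 2.08494e-08 = 8.96524e-09
  π_B·f_B = 0.17 × 0.0162024 = 0.00275441
  π_C·f_C = 0.29 × 0.110677 = 0.0320964
  π_D·f_D = 0.11 × 0.227062 = 0.0249768
Evidence: 8.96524e-09 + 0.00275441 + 0.0320964 + 0.0249768 = 0.0598276
Responsibility of Segment B: 0.00275441 / 0.0598276 ≈ 0.0460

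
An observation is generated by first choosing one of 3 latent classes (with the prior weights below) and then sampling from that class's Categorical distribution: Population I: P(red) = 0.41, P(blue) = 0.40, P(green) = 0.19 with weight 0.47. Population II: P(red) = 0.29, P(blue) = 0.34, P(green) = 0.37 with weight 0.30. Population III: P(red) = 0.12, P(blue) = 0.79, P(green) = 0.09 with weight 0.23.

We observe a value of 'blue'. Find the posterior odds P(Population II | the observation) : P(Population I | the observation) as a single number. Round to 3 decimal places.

The posterior odds equal the prior odds times the likelihood ratio: (π_i/π_j)·(f_i(x)/f_j(x)).
Evaluate each component's likelihood at the observed value:
  f_I = P(blue | comp) = 0.40
  f_II = P(blue | comp) = 0.34
  f_III = P(blue | comp) = 0.79
0.102 / 0.188 ≈ 0.543

0.543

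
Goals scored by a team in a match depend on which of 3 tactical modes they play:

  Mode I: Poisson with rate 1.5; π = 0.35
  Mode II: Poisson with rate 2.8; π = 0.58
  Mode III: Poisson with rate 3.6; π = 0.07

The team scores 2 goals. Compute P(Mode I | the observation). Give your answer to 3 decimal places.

Posterior ∝ prior × likelihood, so P(k | x) ∝ π_k f_k(x); normalise over all components.
Component likelihoods at x = 2 goals:
  f_I = e^(−1.5)·1.5^2/2! = 0.251021
  f_II = e^(−2.8)·2.8^2/2! = 0.238375
  f_III = e^(−3.6)·3.6^2/2! = 0.177058
Prior × likelihood for each component:
  π_I·f_I = 0.35 × 0.251021 = 0.0878575
  π_II·f_II = 0.58 × 0.238375 = 0.138258
  π_III·f_III = 0.07 × 0.177058 = 0.012394
Denominator: 0.0878575 + 0.138258 + 0.012394 = 0.238509
Responsibility of Mode I: 0.0878575 / 0.238509 ≈ 0.368

0.368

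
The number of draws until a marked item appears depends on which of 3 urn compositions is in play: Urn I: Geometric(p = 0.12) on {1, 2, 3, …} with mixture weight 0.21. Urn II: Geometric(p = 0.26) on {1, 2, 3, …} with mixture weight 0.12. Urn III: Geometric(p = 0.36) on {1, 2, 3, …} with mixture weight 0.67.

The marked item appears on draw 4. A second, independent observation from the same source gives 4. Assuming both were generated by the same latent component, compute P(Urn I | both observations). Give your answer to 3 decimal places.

Apply Bayes' rule: the posterior for each component is proportional to its prior times its likelihood at x.
Since both observations come from the same component, the likelihood for component k is f_k(x₁)·f_k(x₂).
  L_I = [0.0817766] × [0.0817766] = 0.00668742
  L_II = [0.105358] × [0.105358] = 0.0111004
  L_III = [0.0943718] × [0.0943718] = 0.00890604
Unnormalised posteriors:
  P(Z=I)·L_I = 0.21 × 0.00668742 = 0.00140436
  P(Z=II)·L_II = 0.12 × 0.0111004 = 0.00133204
  P(Z=III)·L_III = 0.67 × 0.00890604 = 0.00596705
Marginal: 0.00140436 + 0.00133204 + 0.00596705 = 0.00870345
So the posterior for Urn I is 0.00140436 / 0.00870345 ≈ 0.161.

0.161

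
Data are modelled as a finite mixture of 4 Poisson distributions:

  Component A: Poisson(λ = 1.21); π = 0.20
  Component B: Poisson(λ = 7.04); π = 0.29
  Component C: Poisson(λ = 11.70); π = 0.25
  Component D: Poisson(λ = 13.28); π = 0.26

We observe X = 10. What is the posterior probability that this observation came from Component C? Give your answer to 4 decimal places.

0.3964

Apply Bayes' rule: the posterior for each component is proportional to its prior times its likelihood at x.
Poisson probabilities:
  p_A = e^(−1.21)·1.21^10/10! = 5.52833e-07
  p_B = e^(−7.04)·7.04^10/10! = 0.0721989
  p_C = e^(−11.70)·11.70^10/10! = 0.109863
  p_D = e^(−13.28)·13.28^10/10! = 0.0803132
Unnormalised posteriors:
  w_A·p_A = 0.20 × 5.52833e-07 = 1.10567e-07
  w_B·p_B = 0.29 × 0.0721989 = 0.0209377
  w_C·p_C = 0.25 × 0.109863 = 0.0274657
  w_D·p_D = 0.26 × 0.0803132 = 0.0208814
Marginal: 1.10567e-07 + 0.0209377 + 0.0274657 + 0.0208814 = 0.0692849
Responsibility of Component C: 0.0274657 / 0.0692849 ≈ 0.3964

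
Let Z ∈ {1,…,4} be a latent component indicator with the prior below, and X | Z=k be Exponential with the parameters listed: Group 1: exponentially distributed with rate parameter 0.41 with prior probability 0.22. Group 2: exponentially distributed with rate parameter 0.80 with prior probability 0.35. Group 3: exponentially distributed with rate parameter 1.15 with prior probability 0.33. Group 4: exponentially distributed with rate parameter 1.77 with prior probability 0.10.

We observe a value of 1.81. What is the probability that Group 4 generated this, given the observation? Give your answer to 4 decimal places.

Posterior ∝ prior × likelihood, so P(k | x) ∝ P(Z=k) f_k(x); normalise over all components.
Component likelihoods at x = 1.81:
  L_1 = 0.41·e^(−0.41·1.81) = 0.41·e^(−0.7421) = 0.195206
  L_2 = 0.80·e^(−0.80·1.81) = 0.80·e^(−1.4480) = 0.188032
  L_3 = 1.15·e^(−1.15·1.81) = 1.15·e^(−2.0815) = 0.143454
  L_4 = 1.77·e^(−1.77·1.81) = 1.77·e^(−3.2037) = 0.0718826
Unnormalised posteriors:
  P(Z=1)·L_1 = 0.22 × 0.195206 = 0.0429454
  P(Z=2)·L_2 = 0.35 × 0.188032 = 0.0658112
  P(Z=3)·L_3 = 0.33 × 0.143454 = 0.04734
  P(Z=4)·L_4 = 0.10 × 0.0718826 = 0.00718826
Evidence: 0.0429454 + 0.0658112 + 0.04734 + 0.00718826 = 0.163285
P(Group 4 | the observation) ≈ 0.0440

0.0440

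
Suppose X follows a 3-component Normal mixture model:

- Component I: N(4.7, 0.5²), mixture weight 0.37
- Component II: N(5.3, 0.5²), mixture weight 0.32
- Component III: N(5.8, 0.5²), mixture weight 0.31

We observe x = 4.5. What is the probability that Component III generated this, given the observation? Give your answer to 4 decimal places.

0.0239

P(component k | x) = π_k·f_k(x) / marginal(x), where marginal(x) = Σ_j π_j·f_j(x).
Evaluate each component's likelihood at the observed value:
  f_I = (1/(0.5·√(2π)))·exp(−(4.5−4.7)²/(2·0.5²)) = 0.797885·exp(-0.08000) = 0.73654
  f_II = (1/(0.5·√(2π)))·exp(−(4.5−5.3)²/(2·0.5²)) = 0.797885·exp(-1.28000) = 0.221842
  f_III = (1/(0.5·√(2π)))·exp(−(4.5−5.8)²/(2·0.5²)) = 0.797885·exp(-3.38000) = 0.0271659
Prior × likelihood for each component:
  π_I·f_I = 0.37 × 0.73654 = 0.27252
  π_II·f_II = 0.32 × 0.221842 = 0.0709893
  π_III·f_III = 0.31 × 0.0271659 = 0.00842144
Evidence: 0.27252 + 0.0709893 + 0.00842144 = 0.351931
So the posterior for Component III is 0.00842144 / 0.351931 ≈ 0.0239.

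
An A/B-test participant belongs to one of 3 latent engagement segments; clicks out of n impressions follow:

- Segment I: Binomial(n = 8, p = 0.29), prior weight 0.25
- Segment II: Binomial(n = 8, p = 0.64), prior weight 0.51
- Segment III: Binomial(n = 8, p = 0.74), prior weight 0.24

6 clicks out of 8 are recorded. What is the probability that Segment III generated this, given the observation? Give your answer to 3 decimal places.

Posterior ∝ prior × likelihood, so P(k | x) ∝ π_k f_k(x); normalise over all components.
Evaluate each component's likelihood at the observed value:
  f_I = 0.00839581
  f_II = 0.249369
  f_III = 0.31081
Unnormalised posteriors:
  π_I·f_I = 0.25 × 0.00839581 = 0.00209895
  π_II·f_II = 0.51 × 0.249369 = 0.127178
  π_III·f_III = 0.24 × 0.31081 = 0.0745944
Evidence: 0.00209895 + 0.127178 + 0.0745944 = 0.203872
P(Segment III | data) ≈ 0.366

0.366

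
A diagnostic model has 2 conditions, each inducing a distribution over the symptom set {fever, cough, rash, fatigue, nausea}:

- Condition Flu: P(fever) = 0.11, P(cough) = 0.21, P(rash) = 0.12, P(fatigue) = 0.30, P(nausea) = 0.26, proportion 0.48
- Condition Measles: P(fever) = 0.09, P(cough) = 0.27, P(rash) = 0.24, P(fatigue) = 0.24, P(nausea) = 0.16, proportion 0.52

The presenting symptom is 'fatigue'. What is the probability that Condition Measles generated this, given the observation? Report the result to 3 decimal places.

0.464

Posterior ∝ prior × likelihood, so P(k | x) ∝ P(Z=k) f_k(x); normalise over all components.
Component likelihoods at x = 'fatigue':
  p_Flu = 0.3
  p_Measles = 0.24
Multiply by the mixture weights:
  P(Z=Flu)·p_Flu = 0.48 × 0.3 = 0.144
  P(Z=Measles)·p_Measles = 0.52 × 0.24 = 0.1248
Evidence: 0.144 + 0.1248 = 0.2688
Responsibility of Condition Measles: 0.1248 / 0.2688 ≈ 0.464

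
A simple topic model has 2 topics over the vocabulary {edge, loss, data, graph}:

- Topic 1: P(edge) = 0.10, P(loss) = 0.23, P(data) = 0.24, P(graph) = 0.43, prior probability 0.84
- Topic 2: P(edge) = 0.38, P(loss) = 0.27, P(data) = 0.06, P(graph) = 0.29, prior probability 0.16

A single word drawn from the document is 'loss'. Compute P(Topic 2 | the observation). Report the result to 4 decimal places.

Apply Bayes' rule: the posterior for each component is proportional to its prior times its likelihood at x.
Evaluate each component's likelihood at the observed value:
  f_1 = 0.23
  f_2 = 0.27
Weight by the priors:
  P(Z=1)·f_1 = 0.84 × 0.23 = 0.1932
  P(Z=2)·f_2 = 0.16 × 0.27 = 0.0432
Marginal: 0.1932 + 0.0432 = 0.2364
P(Topic 2 | data) ≈ 0.1827

0.1827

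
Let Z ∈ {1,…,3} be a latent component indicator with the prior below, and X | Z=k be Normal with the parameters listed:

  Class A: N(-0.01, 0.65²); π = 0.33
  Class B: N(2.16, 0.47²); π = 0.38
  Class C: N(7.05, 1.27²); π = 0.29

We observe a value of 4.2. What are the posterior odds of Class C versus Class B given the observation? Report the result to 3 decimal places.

280.714

Posterior odds = (P(Z=i) f_i(x)) / (P(Z=j) f_j(x)); the normalising sum cancels.
Normal densities:
  f_A = 4.77039e-10
  f_B = 6.88512e-05
  f_C = 0.0253257
Odds = (0.29/0.38) × (0.0253257/6.88512e-05) = 0.763158 × 367.832 ≈ 280.714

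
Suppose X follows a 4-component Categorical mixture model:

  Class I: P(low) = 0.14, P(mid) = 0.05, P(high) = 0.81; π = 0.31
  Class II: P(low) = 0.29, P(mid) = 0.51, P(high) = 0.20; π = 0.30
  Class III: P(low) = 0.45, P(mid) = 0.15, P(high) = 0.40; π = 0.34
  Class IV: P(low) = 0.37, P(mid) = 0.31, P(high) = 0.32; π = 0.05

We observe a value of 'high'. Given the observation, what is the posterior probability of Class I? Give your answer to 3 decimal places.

P(component k | x) = π_k·f_k(x) / marginal(x), where marginal(x) = Σ_j π_j·f_j(x).
Component likelihoods at x = 'high':
  f_I = P(high | comp) = 0.81
  f_II = P(high | comp) = 0.20
  f_III = P(high | comp) = 0.40
  f_IV = P(high | comp) = 0.32
Weight by the priors:
  π_I·f_I = 0.31 × 0.81 = 0.2511
  π_II·f_II = 0.30 × 0.2 = 0.06
  π_III·f_III = 0.34 × 0.4 = 0.136
  π_IV·f_IV = 0.05 × 0.32 = 0.016
Evidence: 0.2511 + 0.06 + 0.136 + 0.016 = 0.4631
So the posterior for Class I is 0.2511 / 0.4631 ≈ 0.542.

0.542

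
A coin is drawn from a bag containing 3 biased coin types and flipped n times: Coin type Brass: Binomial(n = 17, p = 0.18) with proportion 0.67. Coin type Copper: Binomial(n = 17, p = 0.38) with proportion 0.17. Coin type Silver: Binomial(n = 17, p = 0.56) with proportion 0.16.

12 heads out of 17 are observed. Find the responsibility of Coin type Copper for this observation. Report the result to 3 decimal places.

0.053

By Bayes' theorem, P(k | x) = P(Z=k) f_k(x) / Σ_j P(Z=j) f_j(x).
Evaluate each component's likelihood at the observed value:
  p_Brass = 2.65393e-06
  p_Copper = 0.00513939
  p_Silver = 0.0970666
Prior × likelihood for each component:
  P(Z=Brass)·p_Brass = 0.67 × 2.65393e-06 = 1.77813e-06
  P(Z=Copper)·p_Copper = 0.17 × 0.00513939 = 0.000873697
  P(Z=Silver)·p_Silver = 0.16 × 0.0970666 = 0.0155307
Sum: 1.77813e-06 + 0.000873697 + 0.0155307 = 0.0164061
P(Coin type Copper | x) = 0.000873697 / 0.0164061 ≈ 0.053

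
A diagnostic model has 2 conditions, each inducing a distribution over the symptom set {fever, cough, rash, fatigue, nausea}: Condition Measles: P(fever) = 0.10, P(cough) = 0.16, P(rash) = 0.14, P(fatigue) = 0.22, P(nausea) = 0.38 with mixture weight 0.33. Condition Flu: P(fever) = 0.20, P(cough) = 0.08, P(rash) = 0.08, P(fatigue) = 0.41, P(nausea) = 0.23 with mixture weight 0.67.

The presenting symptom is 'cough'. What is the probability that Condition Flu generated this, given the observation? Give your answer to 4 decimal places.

0.5038

Apply Bayes' rule: the posterior for each component is proportional to its prior times its likelihood at x.
Component likelihoods at x = 'cough':
  f_Measles = 0.16
  f_Flu = 0.08
Multiply by the mixture weights:
  π_Measles·f_Measles = 0.33 × 0.16 = 0.0528
  π_Flu·f_Flu = 0.67 × 0.08 = 0.0536
Sum: 0.0528 + 0.0536 = 0.1064
So the posterior for Condition Flu is 0.0536 / 0.1064 ≈ 0.5038.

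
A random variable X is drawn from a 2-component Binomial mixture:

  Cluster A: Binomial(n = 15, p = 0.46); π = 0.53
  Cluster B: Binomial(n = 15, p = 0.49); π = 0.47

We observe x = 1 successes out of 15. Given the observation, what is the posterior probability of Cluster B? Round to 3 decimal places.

By Bayes' theorem, P(k | x) = w_k f_k(x) / Σ_j w_j f_j(x).
Component likelihoods at x = 1 successes out of 15:
  L_A = 0.00123698
  L_B = 0.000591929
Unnormalised posteriors:
  w_A·L_A = 0.53 × 0.00123698 = 0.000655598
  w_B·L_B = 0.47 × 0.000591929 = 0.000278207
Sum: 0.000655598 + 0.000278207 = 0.000933805
P(Cluster B | x) = 0.000278207 / 0.000933805 ≈ 0.298

0.298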